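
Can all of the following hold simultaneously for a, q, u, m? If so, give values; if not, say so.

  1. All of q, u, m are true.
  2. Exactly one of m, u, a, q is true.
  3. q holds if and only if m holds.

Case q = True:
  (1) forces u = True.
  Constraint (2) is violated (u=T, q=T) — contradiction.
Case q = False:
  Constraint (1) is violated (q=F) — contradiction.
Both cases fail — unsatisfiable.

The formula is unsatisfiable.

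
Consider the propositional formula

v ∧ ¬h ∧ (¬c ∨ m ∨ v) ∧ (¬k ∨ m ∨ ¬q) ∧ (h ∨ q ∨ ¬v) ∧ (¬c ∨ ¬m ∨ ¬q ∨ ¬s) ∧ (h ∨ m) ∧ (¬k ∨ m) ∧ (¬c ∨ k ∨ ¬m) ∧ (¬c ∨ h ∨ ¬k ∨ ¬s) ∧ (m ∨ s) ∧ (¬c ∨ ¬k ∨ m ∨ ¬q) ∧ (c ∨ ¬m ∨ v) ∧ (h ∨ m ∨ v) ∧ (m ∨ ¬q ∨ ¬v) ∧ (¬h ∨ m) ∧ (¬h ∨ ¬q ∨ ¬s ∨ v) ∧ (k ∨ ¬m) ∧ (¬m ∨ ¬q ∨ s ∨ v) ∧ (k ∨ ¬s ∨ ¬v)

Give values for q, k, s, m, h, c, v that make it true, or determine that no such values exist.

Unit clause (v) forces v = True.
Unit clause (¬h) forces h = False.
In (h ∨ q ∨ ¬v) only q is left, so q = True.
In (h ∨ m) only m is left, so m = True.
In (k ∨ ¬m) only k is left, so k = True.
Set s = True.
  then (¬c ∨ ¬m ∨ ¬q ∨ ¬s) forces c = False.
All clauses satisfied.

q: True, k: True, s: True, m: True, h: False, c: False, v: True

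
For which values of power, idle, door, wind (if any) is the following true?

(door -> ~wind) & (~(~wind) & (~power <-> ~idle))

power: True; idle: True; door: False; wind: True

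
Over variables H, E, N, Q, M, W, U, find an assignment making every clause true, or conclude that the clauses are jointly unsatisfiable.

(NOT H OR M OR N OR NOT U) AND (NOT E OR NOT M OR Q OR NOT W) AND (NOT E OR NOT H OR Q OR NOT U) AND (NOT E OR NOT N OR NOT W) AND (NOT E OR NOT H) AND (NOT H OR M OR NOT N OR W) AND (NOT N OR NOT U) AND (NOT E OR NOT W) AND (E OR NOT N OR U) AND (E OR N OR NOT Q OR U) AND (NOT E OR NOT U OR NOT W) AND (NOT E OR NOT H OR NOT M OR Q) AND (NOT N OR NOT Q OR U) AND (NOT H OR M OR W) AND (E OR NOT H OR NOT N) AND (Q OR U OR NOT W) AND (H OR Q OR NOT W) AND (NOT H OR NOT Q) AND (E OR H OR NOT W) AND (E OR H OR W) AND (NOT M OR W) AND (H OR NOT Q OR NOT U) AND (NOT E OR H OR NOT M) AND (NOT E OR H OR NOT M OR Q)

Set H = False.
Set E = True.
  then (NOT E OR NOT W) forces W = False.
  then (NOT M OR W) forces M = False.
Set N = True.
  then (NOT N OR NOT U) forces U = False.
  then (NOT N OR NOT Q OR U) forces Q = False.
All clauses satisfied.

H=F, E=T, N=T, Q=F, M=F, W=F, U=F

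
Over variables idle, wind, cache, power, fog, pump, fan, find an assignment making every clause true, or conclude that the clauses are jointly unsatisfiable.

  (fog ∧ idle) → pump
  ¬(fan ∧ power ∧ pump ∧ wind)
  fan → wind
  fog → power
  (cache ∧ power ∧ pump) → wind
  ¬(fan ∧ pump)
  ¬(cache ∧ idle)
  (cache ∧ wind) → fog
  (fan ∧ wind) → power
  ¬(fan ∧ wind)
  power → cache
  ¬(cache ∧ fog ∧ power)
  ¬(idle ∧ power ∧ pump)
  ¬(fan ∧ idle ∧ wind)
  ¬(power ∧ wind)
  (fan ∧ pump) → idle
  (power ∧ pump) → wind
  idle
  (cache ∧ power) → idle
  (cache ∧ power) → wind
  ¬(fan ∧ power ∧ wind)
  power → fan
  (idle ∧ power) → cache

idle=T, wind=T, cache=F, power=F, fog=F, pump=T, fan=F

Unit clause (idle) forces idle = True.
In (¬cache ∨ ¬idle) only ¬cache is left, so cache = False.
In (cache ∨ ¬power) only ¬power is left, so power = False.
In (¬fog ∨ power) only ¬fog is left, so fog = False.
Set wind = True.
  then (¬fan ∨ ¬idle ∨ ¬wind) forces fan = False.
Set pump = True.
All clauses satisfied.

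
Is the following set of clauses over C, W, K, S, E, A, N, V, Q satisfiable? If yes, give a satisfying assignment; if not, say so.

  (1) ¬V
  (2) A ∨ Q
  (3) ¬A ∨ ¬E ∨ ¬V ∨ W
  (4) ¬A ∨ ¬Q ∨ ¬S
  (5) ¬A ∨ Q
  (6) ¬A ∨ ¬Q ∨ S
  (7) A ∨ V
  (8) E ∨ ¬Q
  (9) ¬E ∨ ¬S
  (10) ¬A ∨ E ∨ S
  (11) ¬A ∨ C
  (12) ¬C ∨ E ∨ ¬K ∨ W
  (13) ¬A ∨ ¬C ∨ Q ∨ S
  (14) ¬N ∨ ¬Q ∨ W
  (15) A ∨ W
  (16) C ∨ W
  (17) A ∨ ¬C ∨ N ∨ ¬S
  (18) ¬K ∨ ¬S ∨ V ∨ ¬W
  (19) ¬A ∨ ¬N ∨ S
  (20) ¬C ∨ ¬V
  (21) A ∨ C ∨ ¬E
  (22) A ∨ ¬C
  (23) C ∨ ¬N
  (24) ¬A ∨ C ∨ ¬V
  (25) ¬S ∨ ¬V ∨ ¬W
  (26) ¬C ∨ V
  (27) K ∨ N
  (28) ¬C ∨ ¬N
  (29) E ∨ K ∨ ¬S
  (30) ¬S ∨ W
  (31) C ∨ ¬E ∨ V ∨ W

Case C = True:
  (¬V) forces V = False.
  Clause (¬C ∨ V) is falsified — contradiction.
Case C = False:
  (¬V) forces V = False.
  (A ∨ V) forces A = True.
  Clause (¬A ∨ C) is falsified — contradiction.
Both cases fail, so the formula is unsatisfiable.

Unsatisfiable — no assignment works.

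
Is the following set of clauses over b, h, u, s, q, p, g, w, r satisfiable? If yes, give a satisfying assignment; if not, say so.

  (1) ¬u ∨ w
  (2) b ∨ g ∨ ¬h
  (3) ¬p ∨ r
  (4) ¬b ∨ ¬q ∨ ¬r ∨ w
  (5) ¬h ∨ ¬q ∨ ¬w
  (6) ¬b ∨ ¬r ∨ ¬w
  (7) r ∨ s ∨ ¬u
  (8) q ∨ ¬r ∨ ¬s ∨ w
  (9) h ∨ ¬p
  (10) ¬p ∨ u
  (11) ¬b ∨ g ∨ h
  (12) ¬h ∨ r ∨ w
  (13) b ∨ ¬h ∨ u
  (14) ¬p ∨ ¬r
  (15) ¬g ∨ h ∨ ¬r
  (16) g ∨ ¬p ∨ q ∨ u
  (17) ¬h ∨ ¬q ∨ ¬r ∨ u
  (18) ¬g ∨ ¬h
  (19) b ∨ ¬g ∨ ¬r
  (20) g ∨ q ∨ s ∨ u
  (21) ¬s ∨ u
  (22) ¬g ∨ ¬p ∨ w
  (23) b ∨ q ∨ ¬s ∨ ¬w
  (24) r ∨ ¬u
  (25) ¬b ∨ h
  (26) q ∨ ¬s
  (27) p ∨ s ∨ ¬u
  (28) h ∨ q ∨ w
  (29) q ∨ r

b = False; h = False; u = False; s = False; q = True; p = False; g = True; w = False; r = False

Set b = False.
Try h = True:
  (b ∨ g ∨ ¬h) forces g = True.
  clause (¬g ∨ ¬h) is falsified — backtrack.
So h = False.
  then (h ∨ ¬p) forces p = False.
Set u = False.
  then (¬s ∨ u) forces s = False.
Try q = False:
  (g ∨ q ∨ s ∨ u) forces g = True.
  (¬g ∨ h ∨ ¬r) forces r = False.
  clause (q ∨ r) is falsified — backtrack.
So q = True.
Set g = True.
  then (¬g ∨ h ∨ ¬r) forces r = False.
Set w = False.
All clauses satisfied.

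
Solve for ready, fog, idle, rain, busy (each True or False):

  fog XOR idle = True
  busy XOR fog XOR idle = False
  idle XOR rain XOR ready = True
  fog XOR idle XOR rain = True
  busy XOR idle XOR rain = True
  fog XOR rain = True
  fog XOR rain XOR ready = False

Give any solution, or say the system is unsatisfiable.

ready=T; fog=T; idle=F; rain=F; busy=T

fog XOR idle = T XOR F = True ✓
busy XOR fog XOR idle = T XOR T XOR F = False ✓
idle XOR rain XOR ready = F XOR F XOR T = True ✓
fog XOR idle XOR rain = T XOR F XOR F = True ✓
busy XOR idle XOR rain = T XOR F XOR F = True ✓
fog XOR rain = T XOR F = True ✓
fog XOR rain XOR ready = T XOR F XOR T = False ✓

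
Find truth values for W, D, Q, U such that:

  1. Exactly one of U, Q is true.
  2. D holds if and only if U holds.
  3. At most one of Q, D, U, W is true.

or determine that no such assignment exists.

W = False; D = False; Q = True; U = False

  (1) {U, Q}: 1 true — exactly one ✓
  (2) D=F, U=F — same ✓
  (3) {Q, D, U, W}: 1 true — at most one ✓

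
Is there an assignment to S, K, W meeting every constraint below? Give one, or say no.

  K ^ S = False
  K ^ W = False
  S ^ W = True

Adding constraints 1, 2, 3 mod 2: every variable appears an even number of times on the left, so the left side is 0.
But the right sides sum to 1 (mod 2). 0 ≠ 1 — the system is inconsistent.

No satisfying assignment exists.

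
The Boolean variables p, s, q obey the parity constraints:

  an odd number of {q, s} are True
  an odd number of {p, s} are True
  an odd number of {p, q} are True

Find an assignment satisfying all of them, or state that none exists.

The formula is unsatisfiable.

Adding constraints 1, 2, 3 mod 2: every variable appears an even number of times on the left, so the left side is 0.
But the right sides sum to 1 (mod 2). 0 ≠ 1 — the system is inconsistent.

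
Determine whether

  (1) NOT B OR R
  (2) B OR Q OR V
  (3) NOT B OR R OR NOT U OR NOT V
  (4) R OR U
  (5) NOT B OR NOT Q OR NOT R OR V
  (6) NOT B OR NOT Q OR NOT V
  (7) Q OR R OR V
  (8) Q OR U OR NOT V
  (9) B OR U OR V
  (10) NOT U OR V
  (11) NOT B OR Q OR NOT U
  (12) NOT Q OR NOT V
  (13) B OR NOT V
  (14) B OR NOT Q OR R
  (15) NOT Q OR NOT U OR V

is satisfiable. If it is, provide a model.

B=T, U=F, Q=F, V=F, R=T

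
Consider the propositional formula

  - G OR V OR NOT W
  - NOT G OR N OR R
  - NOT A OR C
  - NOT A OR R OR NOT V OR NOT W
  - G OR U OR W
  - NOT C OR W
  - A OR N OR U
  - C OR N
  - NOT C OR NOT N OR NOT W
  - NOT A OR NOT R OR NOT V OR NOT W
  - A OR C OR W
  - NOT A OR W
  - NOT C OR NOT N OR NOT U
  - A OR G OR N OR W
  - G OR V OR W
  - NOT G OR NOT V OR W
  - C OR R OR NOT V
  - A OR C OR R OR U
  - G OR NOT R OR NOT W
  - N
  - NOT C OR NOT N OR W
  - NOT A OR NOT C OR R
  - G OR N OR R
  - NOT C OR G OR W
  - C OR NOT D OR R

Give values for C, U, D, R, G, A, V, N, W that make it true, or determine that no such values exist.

Unit clause (N) forces N = True.
Try C = True:
  (NOT C OR W) forces W = True.
  clause (NOT C OR NOT N OR NOT W) is falsified — backtrack.
So C = False.
  then (NOT A OR C) forces A = False.
  then (A OR C OR W) forces W = True.
Set U = True.
Set D = True.
  then (C OR NOT D OR R) forces R = True.
  then (G OR NOT R OR NOT W) forces G = True.
Set V = False.
All clauses satisfied.

C = False, U = True, D = True, R = True, G = True, A = False, V = False, N = True, W = True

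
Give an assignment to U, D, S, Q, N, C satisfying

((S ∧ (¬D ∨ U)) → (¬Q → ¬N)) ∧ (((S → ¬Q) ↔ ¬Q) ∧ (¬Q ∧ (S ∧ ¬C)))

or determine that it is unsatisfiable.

U: False, D: False, S: True, Q: False, N: False, C: False

  (S ∧ (¬D ∨ U)) → (¬Q → ¬N) = True
    S ∧ (¬D ∨ U) = True
      ¬D ∨ U = True
        ¬D = True
    ¬Q → ¬N = True
      ¬Q = True
      ¬N = True
  ((S → ¬Q) ↔ ¬Q) ∧ (¬Q ∧ (S ∧ ¬C)) = True
    (S → ¬Q) ↔ ¬Q = True
      S → ¬Q = True
        ¬Q = True
      ¬Q = True
    ¬Q ∧ (S ∧ ¬C) = True
      ¬Q = True
      S ∧ ¬C = True
        ¬C = True
Both conjuncts True, so the formula holds.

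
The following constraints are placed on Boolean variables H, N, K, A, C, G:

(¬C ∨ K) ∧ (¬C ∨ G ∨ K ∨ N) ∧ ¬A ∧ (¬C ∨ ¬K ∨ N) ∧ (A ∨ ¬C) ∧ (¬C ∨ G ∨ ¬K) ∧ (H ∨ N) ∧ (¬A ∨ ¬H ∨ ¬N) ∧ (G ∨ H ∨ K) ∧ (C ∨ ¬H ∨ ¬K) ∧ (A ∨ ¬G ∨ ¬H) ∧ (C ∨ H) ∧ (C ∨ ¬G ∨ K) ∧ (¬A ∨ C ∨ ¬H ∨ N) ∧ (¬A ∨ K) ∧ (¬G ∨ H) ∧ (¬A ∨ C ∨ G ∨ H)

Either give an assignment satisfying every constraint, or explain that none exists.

H = True; N = False; K = False; A = False; C = False; G = False

Unit clause (¬A) forces A = False.
In (A ∨ ¬C) only ¬C is left, so C = False.
In (C ∨ H) only H is left, so H = True.
In (C ∨ ¬H ∨ ¬K) only ¬K is left, so K = False.
In (A ∨ ¬G ∨ ¬H) only ¬G is left, so G = False.
Set N = False.
All clauses satisfied.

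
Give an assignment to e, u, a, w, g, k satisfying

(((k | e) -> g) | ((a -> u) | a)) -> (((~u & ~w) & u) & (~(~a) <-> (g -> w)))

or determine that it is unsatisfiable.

Case u = True: the formula becomes (((k | e) -> g) | True) -> (False & (~(~a) <-> (g -> w))) = False.
Case u = False: the formula simplifies to ~((((k | e) -> g) | (~a | a))).
  a = True: this becomes ~((((k | e) -> g) | True)) = False.
  a = False: this becomes ~((((k | e) -> g) | True)) = False.
Both cases fail — unsatisfiable.

No satisfying assignment exists.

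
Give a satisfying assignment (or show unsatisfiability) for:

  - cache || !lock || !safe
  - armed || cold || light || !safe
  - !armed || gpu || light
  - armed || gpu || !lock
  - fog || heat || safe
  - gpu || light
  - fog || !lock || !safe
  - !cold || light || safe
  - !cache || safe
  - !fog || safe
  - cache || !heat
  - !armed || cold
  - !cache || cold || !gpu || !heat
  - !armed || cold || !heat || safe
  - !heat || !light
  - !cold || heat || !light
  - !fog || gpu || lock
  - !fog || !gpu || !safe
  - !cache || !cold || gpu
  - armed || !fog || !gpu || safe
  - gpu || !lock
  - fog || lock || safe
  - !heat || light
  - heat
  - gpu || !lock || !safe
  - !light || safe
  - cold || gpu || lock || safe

UNSATISFIABLE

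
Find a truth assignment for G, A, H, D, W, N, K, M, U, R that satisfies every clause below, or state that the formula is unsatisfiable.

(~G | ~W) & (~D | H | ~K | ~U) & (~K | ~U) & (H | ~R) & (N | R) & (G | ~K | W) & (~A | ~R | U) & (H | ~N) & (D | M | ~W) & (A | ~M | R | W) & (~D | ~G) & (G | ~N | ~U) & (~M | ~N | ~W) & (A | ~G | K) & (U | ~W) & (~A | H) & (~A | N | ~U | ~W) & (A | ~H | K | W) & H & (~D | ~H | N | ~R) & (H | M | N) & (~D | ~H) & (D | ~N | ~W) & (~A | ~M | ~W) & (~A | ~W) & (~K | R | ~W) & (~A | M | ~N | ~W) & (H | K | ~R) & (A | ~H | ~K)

G=T; A=T; H=T; D=F; W=F; N=T; K=F; M=T; U=T; R=T

Unit clause (H) forces H = True.
In (~D | ~H) only ~D is left, so D = False.
Set G = True.
  then (~G | ~W) forces W = False.
Try A = False:
  (A | ~G | K) forces K = True.
  clause (A | ~H | ~K) is falsified — backtrack.
So A = True.
Set N = True.
Set K = False.
Set M = True.
Set U = True.
Set R = True.
All clauses satisfied.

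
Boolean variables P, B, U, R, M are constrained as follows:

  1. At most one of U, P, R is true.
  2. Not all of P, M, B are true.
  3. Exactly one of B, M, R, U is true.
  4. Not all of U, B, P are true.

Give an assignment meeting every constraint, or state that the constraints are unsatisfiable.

P=F, B=F, U=F, R=T, M=F

  (1) {U, P, R}: 1 true — at most one ✓
  (2) {P, M, B}: 0/3 true — not all ✓
  (3) {B, M, R, U}: 1 true — exactly one ✓
  (4) {U, B, P}: 0/3 true — not all ✓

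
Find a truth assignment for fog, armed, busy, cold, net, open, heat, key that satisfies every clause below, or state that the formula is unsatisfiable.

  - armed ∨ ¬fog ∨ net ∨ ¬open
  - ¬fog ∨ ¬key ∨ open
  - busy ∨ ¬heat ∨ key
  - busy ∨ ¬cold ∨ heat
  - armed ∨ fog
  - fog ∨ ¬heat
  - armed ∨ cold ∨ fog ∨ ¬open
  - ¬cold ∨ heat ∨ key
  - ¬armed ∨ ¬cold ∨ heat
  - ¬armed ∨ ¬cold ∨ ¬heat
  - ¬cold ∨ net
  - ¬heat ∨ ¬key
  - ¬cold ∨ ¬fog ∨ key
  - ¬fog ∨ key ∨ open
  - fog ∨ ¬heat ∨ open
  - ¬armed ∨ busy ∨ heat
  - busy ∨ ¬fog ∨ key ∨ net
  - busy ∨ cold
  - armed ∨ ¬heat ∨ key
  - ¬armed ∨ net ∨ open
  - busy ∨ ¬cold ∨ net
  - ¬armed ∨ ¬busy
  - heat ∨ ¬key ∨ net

Try fog = False:
  (armed ∨ fog) forces armed = True.
  (fog ∨ ¬heat) forces heat = False.
  (¬armed ∨ ¬cold ∨ heat) forces cold = False.
  (¬armed ∨ busy ∨ heat) forces busy = True.
  clause (¬armed ∨ ¬busy) is falsified — backtrack.
So fog = True.
Set armed = False.
Set busy = True.
Set cold = False.
Try net = False:
  (armed ∨ ¬fog ∨ net ∨ ¬open) forces open = False.
  (¬fog ∨ ¬key ∨ open) forces key = False.
  clause (¬fog ∨ key ∨ open) is falsified — backtrack.
So net = True.
Set open = True.
Set heat = False.
Set key = False.
All clauses satisfied.

fog = True, armed = False, busy = True, cold = False, net = True, open = True, heat = False, key = False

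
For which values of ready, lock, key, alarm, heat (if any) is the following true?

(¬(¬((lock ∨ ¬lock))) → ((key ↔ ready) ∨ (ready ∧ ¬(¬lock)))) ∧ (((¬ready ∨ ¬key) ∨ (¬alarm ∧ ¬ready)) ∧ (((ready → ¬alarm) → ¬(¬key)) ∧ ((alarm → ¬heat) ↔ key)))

ready = True; lock = True; key = False; alarm = True; heat = True

  ¬(¬((lock ∨ ¬lock))) → ((key ↔ ready) ∨ (ready ∧ ¬(¬lock))) = True
    ¬(¬((lock ∨ ¬lock))) = True
      ¬((lock ∨ ¬lock)) = False
        lock ∨ ¬lock = True
          ¬lock = False
    (key ↔ ready) ∨ (ready ∧ ¬(¬lock)) = True
      key ↔ ready = False
      ready ∧ ¬(¬lock) = True
        ¬(¬lock) = True
          ¬lock = False
  ((¬ready ∨ ¬key) ∨ (¬alarm ∧ ¬ready)) ∧ (((ready → ¬alarm) → ¬(¬key)) ∧ ((alarm → ¬heat) ↔ key)) = True
    (¬ready ∨ ¬key) ∨ (¬alarm ∧ ¬ready) = True
      ¬ready ∨ ¬key = True
        ¬ready = False
        ¬key = True
      ¬alarm ∧ ¬ready = False
        ¬alarm = False
        ¬ready = False
    ((ready → ¬alarm) → ¬(¬key)) ∧ ((alarm → ¬heat) ↔ key) = True
      (ready → ¬alarm) → ¬(¬key) = True
        ready → ¬alarm = False
          ¬alarm = False
        ¬(¬key) = False
          ¬key = True
      (alarm → ¬heat) ↔ key = True
        alarm → ¬heat = False
          ¬heat = False
Both conjuncts True, so the formula holds.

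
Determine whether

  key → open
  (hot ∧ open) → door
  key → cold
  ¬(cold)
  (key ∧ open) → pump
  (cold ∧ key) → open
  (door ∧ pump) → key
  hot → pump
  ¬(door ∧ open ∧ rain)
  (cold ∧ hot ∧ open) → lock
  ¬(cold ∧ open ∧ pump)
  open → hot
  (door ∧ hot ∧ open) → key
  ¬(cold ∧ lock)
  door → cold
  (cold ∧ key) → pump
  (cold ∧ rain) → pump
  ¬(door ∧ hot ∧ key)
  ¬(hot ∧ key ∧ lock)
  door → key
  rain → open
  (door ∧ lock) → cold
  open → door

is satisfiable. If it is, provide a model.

door=F; open=F; lock=T; key=F; hot=F; rain=F; pump=T; cold=F

Unit clause (¬cold) forces cold = False.
In (cold ∨ ¬key) only ¬key is left, so key = False.
In (cold ∨ ¬door) only ¬door is left, so door = False.
In (door ∨ ¬open) only ¬open is left, so open = False.
In (open ∨ ¬rain) only ¬rain is left, so rain = False.
Set lock = True.
Set hot = False.
Set pump = True.
All clauses satisfied.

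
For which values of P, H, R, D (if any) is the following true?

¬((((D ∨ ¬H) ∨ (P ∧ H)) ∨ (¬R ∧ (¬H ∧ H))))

P = False; H = True; R = False; D = False

  ¬((((D ∨ ¬H) ∨ (P ∧ H)) ∨ (¬R ∧ (¬H ∧ H)))) = True
    ((D ∨ ¬H) ∨ (P ∧ H)) ∨ (¬R ∧ (¬H ∧ H)) = False
      (D ∨ ¬H) ∨ (P ∧ H) = False
        D ∨ ¬H = False
          ¬H = False
        P ∧ H = False
      ¬R ∧ (¬H ∧ H) = False
        ¬R = True
        ¬H ∧ H = False
          ¬H = False
The formula evaluates to True.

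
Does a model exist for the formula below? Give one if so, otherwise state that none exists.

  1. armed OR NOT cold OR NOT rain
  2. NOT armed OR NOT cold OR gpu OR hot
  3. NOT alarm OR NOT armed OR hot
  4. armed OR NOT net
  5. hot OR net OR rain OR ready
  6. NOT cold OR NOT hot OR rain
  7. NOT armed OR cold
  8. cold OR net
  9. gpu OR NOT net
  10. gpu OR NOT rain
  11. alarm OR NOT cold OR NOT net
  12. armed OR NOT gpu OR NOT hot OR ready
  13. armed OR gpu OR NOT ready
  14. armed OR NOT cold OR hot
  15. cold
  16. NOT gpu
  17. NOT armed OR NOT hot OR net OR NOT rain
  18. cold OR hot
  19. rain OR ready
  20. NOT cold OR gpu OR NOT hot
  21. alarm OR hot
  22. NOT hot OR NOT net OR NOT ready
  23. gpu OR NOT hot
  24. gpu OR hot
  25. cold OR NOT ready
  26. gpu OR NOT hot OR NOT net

Unsatisfiable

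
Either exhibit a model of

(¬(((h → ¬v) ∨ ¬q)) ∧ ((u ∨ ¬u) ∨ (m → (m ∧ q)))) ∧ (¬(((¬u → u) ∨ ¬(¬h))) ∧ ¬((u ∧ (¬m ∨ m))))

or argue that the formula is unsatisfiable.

Unsatisfiable — no assignment works.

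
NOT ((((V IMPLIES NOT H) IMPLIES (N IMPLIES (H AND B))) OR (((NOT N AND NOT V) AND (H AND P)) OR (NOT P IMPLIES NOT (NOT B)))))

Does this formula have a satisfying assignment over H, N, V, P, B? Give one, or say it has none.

H: False; N: True; V: True; P: False; B: False

  NOT ((((V IMPLIES NOT H) IMPLIES (N IMPLIES (H AND B))) OR (((NOT N AND NOT V) AND (H AND P)) OR (NOT P IMPLIES NOT (NOT B))))) = True
    ((V IMPLIES NOT H) IMPLIES (N IMPLIES (H AND B))) OR (((NOT N AND NOT V) AND (H AND P)) OR (NOT P IMPLIES NOT (NOT B))) = False
      (V IMPLIES NOT H) IMPLIES (N IMPLIES (H AND B)) = False
        V IMPLIES NOT H = True
          NOT H = True
        N IMPLIES (H AND B) = False
          H AND B = False
      ((NOT N AND NOT V) AND (H AND P)) OR (NOT P IMPLIES NOT (NOT B)) = False
        (NOT N AND NOT V) AND (H AND P) = False
          NOT N AND NOT V = False
            NOT N = False
            NOT V = False
          H AND P = False
        NOT P IMPLIES NOT (NOT B) = False
          NOT P = True
          NOT (NOT B) = False
            NOT B = True
The formula evaluates to True.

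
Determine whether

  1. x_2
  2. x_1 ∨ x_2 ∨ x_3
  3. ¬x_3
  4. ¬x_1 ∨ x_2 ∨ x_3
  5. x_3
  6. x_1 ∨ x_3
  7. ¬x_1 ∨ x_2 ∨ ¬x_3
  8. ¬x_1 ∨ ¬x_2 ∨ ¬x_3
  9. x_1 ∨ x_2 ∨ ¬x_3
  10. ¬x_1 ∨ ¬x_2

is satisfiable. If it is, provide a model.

UNSATISFIABLE

Case x_3 = True:
  Clause (¬x_3) is falsified — contradiction.
Case x_3 = False:
  Clause (x_3) is falsified — contradiction.
Both cases fail, so the formula is unsatisfiable.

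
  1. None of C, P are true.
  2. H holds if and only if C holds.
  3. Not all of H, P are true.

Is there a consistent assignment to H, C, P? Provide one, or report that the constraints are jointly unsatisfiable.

H=F, C=F, P=F

  (1) {C, P}: 0 true — none ✓
  (2) H=F, C=F — same ✓
  (3) {H, P}: 0/2 true — not all ✓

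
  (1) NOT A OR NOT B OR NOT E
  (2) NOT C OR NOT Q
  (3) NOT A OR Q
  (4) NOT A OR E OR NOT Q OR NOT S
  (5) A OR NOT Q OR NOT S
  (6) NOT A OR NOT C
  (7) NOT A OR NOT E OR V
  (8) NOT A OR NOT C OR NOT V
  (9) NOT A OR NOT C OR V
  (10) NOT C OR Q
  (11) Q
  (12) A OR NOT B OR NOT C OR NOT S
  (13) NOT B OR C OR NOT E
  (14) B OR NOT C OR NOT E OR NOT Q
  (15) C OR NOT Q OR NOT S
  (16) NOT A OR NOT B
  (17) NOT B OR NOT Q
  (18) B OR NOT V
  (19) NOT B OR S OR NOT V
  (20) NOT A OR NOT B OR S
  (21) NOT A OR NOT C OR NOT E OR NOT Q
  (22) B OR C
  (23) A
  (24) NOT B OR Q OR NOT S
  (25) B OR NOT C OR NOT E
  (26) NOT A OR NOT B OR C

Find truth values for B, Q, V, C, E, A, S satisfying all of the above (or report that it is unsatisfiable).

No satisfying assignment exists.

Case B = True:
  (Q) forces Q = True.
  Clause (NOT B OR NOT Q) is falsified — contradiction.
Case B = False:
  (Q) forces Q = True.
  (NOT C OR NOT Q) forces C = False.
  Clause (B OR C) is falsified — contradiction.
Both cases fail, so the formula is unsatisfiable.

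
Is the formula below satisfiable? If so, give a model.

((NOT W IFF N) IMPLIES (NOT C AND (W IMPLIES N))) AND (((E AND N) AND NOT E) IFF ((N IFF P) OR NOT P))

P = True, W = False, E = False, C = False, N = False

  (NOT W IFF N) IMPLIES (NOT C AND (W IMPLIES N)) = True
    NOT W IFF N = False
      NOT W = True
    NOT C AND (W IMPLIES N) = True
      NOT C = True
      W IMPLIES N = True
  ((E AND N) AND NOT E) IFF ((N IFF P) OR NOT P) = True
    (E AND N) AND NOT E = False
      E AND N = False
      NOT E = True
    (N IFF P) OR NOT P = False
      N IFF P = False
      NOT P = False
Both conjuncts True, so the formula holds.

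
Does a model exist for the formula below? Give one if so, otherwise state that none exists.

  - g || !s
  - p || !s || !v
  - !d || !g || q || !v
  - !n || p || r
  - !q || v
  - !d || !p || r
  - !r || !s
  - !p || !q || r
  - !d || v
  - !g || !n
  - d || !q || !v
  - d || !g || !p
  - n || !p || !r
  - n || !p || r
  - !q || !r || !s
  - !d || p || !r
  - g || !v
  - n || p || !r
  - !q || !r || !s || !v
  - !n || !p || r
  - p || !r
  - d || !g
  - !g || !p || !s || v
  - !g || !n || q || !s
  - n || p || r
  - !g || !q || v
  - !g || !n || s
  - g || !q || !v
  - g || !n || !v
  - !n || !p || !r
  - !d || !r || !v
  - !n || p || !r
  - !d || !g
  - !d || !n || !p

Case g = True:
  (!g || !n) forces n = False.
  (d || !g) forces d = True.
  Clause (!d || !g) is falsified — contradiction.
Case g = False:
  (g || !s) forces s = False.
  (g || !v) forces v = False.
  (!q || v) forces q = False.
  (!d || v) forces d = False.
  If p = True:
    If n = True:
      (!n || !p || r) forces r = True.
      clause (!n || !p || !r) is falsified.
    If n = False:
      (n || !p || !r) forces r = False.
      clause (n || !p || r) is falsified.
    every sub-case is contradictory.
  If p = False:
    (p || !r) forces r = False.
    (!n || p || r) forces n = False.
    clause (n || p || r) is falsified.
  Every sub-case reaches a contradiction.
Both cases fail, so the formula is unsatisfiable.

Unsatisfiable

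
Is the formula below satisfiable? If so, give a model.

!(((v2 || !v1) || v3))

v1: True; v2: False; v3: False

  !(((v2 || !v1) || v3)) = True
    (v2 || !v1) || v3 = False
      v2 || !v1 = False
        !v1 = False
The formula evaluates to True.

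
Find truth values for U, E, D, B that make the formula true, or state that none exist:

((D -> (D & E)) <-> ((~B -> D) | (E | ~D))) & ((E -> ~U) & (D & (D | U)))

U = False, E = True, D = True, B = True

  (D -> (D & E)) <-> ((~B -> D) | (E | ~D)) = True
    D -> (D & E) = True
      D & E = True
    (~B -> D) | (E | ~D) = True
      ~B -> D = True
        ~B = False
      E | ~D = True
        ~D = False
  (E -> ~U) & (D & (D | U)) = True
    E -> ~U = True
      ~U = True
    D & (D | U) = True
      D | U = True
Both conjuncts True, so the formula holds.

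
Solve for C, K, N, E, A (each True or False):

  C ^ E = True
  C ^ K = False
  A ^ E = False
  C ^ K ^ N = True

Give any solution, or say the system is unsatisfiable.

C: False, K: False, N: True, E: True, A: True

C ^ E = F ^ T = True ✓
C ^ K = F ^ F = False ✓
A ^ E = T ^ T = False ✓
C ^ K ^ N = F ^ F ^ T = True ✓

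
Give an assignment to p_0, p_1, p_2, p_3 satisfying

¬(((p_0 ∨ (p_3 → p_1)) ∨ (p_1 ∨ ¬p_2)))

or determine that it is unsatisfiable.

p_0: False, p_1: False, p_2: True, p_3: True

  ¬(((p_0 ∨ (p_3 → p_1)) ∨ (p_1 ∨ ¬p_2))) = True
    (p_0 ∨ (p_3 → p_1)) ∨ (p_1 ∨ ¬p_2) = False
      p_0 ∨ (p_3 → p_1) = False
        p_3 → p_1 = False
      p_1 ∨ ¬p_2 = False
        ¬p_2 = False
The formula evaluates to True.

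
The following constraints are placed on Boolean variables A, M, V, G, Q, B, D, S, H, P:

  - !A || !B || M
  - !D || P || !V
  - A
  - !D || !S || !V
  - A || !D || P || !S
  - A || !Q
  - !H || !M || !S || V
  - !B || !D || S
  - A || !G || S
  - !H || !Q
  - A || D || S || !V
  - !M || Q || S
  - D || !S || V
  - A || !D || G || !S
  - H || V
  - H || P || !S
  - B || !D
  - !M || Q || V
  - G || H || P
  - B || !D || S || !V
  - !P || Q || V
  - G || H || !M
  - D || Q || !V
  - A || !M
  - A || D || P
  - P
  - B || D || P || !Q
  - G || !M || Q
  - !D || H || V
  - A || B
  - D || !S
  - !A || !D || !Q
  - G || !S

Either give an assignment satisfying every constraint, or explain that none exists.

A = True; M = False; V = True; G = True; Q = True; B = False; D = False; S = False; H = False; P = True

Unit clause (A) forces A = True.
Unit clause (P) forces P = True.
Set M = False.
  then (!A || !B || M) forces B = False.
  then (B || !D) forces D = False.
  then (D || !S) forces S = False.
Set V = True.
  then (D || Q || !V) forces Q = True.
  then (!H || !Q) forces H = False.
Set G = True.
All clauses satisfied.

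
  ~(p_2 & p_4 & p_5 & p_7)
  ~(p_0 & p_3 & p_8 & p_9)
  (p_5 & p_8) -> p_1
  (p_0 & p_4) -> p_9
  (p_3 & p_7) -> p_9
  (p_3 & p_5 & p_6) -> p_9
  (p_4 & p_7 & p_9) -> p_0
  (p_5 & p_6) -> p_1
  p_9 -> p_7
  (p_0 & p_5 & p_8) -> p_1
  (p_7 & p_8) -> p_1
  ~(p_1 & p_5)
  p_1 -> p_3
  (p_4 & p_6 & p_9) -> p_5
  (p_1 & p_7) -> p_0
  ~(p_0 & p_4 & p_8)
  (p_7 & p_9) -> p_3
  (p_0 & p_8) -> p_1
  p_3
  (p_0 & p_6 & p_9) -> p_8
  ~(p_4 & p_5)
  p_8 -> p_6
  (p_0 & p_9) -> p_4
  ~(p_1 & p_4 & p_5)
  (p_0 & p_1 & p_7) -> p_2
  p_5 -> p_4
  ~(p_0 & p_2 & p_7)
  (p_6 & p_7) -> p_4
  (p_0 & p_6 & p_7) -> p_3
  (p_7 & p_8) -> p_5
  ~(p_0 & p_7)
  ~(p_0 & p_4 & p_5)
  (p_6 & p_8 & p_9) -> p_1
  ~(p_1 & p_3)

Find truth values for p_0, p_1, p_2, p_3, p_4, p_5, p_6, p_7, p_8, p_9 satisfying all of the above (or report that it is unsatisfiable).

p_0 = False; p_1 = False; p_2 = False; p_3 = True; p_4 = False; p_5 = False; p_6 = False; p_7 = False; p_8 = False; p_9 = False

Unit clause (p_3) forces p_3 = True.
In (~p_1 | ~p_3) only ~p_1 is left, so p_1 = False.
Set p_0 = False.
Set p_2 = False.
Set p_4 = False.
  then (p_4 | ~p_5) forces p_5 = False.
Set p_6 = False.
  then (p_6 | ~p_8) forces p_8 = False.
Set p_7 = False.
  then (p_7 | ~p_9) forces p_9 = False.
All clauses satisfied.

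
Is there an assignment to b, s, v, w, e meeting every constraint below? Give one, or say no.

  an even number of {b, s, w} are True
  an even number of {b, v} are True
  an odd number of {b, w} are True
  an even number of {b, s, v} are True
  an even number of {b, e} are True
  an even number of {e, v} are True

Adding constraints 1, 2, 3, 4 mod 2: every variable appears an even number of times on the left, so the left side is 0.
But the right sides sum to 1 (mod 2). 0 ≠ 1 — the system is inconsistent.

No satisfying assignment exists.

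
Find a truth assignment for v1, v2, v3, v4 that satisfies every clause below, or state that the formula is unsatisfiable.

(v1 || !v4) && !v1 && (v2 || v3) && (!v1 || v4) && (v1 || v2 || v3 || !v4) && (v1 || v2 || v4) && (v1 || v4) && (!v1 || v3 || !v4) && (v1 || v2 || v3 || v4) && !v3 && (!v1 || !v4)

Unsatisfiable

Case v1 = True:
  Clause (!v1) is falsified — contradiction.
Case v1 = False:
  (v1 || !v4) forces v4 = False.
  Clause (v1 || v4) is falsified — contradiction.
Both cases fail, so the formula is unsatisfiable.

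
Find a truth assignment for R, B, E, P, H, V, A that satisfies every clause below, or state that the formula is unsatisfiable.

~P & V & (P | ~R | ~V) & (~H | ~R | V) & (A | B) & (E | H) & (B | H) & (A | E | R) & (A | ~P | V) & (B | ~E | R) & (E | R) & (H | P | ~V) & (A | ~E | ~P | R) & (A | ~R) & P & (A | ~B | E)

Unsatisfiable — no assignment works.

Case P = True:
  Clause (~P) is falsified — contradiction.
Case P = False:
  Clause (P) is falsified — contradiction.
Both cases fail, so the formula is unsatisfiable.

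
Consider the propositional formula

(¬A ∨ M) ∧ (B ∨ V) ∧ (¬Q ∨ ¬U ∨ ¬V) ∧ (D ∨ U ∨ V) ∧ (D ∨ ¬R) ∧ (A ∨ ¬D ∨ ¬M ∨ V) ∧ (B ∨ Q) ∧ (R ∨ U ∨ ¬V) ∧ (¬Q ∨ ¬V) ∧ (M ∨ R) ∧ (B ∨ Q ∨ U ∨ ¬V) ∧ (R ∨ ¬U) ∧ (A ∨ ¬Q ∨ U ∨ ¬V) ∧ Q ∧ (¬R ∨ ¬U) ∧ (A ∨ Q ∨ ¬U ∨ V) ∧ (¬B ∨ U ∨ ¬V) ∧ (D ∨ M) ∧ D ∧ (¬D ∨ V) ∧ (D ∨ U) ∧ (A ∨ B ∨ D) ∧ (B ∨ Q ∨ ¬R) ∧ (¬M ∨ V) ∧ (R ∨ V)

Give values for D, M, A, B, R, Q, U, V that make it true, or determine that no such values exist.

Case D = True:
  (Q) forces Q = True.
  (¬Q ∨ ¬V) forces V = False.
  Clause (¬D ∨ V) is falsified — contradiction.
Case D = False:
  Clause (D) is falsified — contradiction.
Both cases fail, so the formula is unsatisfiable.

UNSATISFIABLE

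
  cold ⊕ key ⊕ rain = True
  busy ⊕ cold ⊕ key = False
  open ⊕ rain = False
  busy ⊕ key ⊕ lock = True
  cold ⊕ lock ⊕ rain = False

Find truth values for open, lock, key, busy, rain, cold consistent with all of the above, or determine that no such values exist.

open=T, lock=T, key=F, busy=F, rain=T, cold=F

cold ⊕ key ⊕ rain = F ⊕ F ⊕ T = True ✓
busy ⊕ cold ⊕ key = F ⊕ F ⊕ F = False ✓
open ⊕ rain = T ⊕ T = False ✓
busy ⊕ key ⊕ lock = F ⊕ F ⊕ T = True ✓
cold ⊕ lock ⊕ rain = F ⊕ T ⊕ T = False ✓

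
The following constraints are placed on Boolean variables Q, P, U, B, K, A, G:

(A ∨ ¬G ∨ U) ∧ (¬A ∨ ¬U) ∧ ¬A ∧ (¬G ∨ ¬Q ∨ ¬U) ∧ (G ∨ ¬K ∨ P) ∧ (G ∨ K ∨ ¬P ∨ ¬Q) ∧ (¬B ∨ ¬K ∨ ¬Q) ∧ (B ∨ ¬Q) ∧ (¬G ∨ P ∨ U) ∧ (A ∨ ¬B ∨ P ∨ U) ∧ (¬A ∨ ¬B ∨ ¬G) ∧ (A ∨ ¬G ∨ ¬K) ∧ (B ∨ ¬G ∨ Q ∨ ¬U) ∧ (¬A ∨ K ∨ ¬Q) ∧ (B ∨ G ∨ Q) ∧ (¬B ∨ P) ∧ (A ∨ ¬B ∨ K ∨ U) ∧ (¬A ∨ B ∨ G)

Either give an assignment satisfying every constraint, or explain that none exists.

Unit clause (¬A) forces A = False.
Set Q = False.
Try P = False:
  (¬B ∨ P) forces B = False.
  (B ∨ G ∨ Q) forces G = True.
  (A ∨ ¬G ∨ U) forces U = True.
  clause (B ∨ ¬G ∨ Q ∨ ¬U) is falsified — backtrack.
So P = True.
Set U = False.
  then (A ∨ ¬G ∨ U) forces G = False.
  then (B ∨ G ∨ Q) forces B = True.
  then (A ∨ ¬B ∨ K ∨ U) forces K = True.
All clauses satisfied.

Q = False, P = True, U = False, B = True, K = True, A = False, G = False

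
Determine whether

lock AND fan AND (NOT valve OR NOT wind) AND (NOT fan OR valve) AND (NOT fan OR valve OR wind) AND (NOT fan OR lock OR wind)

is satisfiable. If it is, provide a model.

Unit clause (lock) forces lock = True.
Unit clause (fan) forces fan = True.
In (NOT fan OR valve) only valve is left, so valve = True.
In (NOT valve OR NOT wind) only NOT wind is left, so wind = False.
All clauses satisfied.

fan: True, wind: False, valve: True, lock: True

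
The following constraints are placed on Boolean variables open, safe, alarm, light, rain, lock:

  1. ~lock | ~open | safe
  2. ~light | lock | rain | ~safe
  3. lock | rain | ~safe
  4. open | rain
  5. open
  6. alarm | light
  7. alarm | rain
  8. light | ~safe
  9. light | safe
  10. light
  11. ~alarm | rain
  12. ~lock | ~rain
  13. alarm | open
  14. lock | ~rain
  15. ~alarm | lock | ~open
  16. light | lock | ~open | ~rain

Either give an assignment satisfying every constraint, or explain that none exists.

Case rain = True:
  (open) forces open = True.
  (light) forces light = True.
  (~lock | ~rain) forces lock = False.
  Clause (lock | ~rain) is falsified — contradiction.
Case rain = False:
  (open | rain) forces open = True.
  (alarm | rain) forces alarm = True.
  Clause (~alarm | rain) is falsified — contradiction.
Both cases fail, so the formula is unsatisfiable.

The formula is unsatisfiable.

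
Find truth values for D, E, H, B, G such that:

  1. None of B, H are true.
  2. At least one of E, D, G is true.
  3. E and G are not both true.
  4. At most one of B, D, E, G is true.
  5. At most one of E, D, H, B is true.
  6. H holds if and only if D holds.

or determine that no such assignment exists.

D: False, E: True, H: False, B: False, G: False

  (1) {B, H}: 0 true — none ✓
  (2) {E, D, G}: 1 true — at least one ✓
  (3) E=T, G=F — not both ✓
  (4) {B, D, E, G}: 1 true — at most one ✓
  (5) {E, D, H, B}: 1 true — at most one ✓
  (6) H=F, D=F — same ✓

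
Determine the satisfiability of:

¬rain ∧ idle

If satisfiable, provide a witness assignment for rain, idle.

rain = False; idle = True

  ¬rain = True
Both conjuncts True, so the formula holds.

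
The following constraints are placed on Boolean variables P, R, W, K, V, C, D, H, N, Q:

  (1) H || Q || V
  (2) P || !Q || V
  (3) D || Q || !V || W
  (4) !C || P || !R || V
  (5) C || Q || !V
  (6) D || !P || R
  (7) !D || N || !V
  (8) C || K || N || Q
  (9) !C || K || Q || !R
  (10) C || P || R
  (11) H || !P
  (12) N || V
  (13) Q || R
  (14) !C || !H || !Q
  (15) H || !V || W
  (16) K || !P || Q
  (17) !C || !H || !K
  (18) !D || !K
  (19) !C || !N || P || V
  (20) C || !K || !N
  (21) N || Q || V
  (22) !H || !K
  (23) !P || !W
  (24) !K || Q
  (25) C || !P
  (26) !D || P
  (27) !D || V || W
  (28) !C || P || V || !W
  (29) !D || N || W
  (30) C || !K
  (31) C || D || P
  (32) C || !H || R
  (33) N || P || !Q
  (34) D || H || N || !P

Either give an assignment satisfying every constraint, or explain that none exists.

Try P = True:
  (H || !P) forces H = True.
  (!H || !K) forces K = False.
  (K || !P || Q) forces Q = True.
  (!C || !H || !Q) forces C = False.
  clause (C || !P) is falsified — backtrack.
So P = False.
  then (!D || P) forces D = False.
  then (C || D || P) forces C = True.
Set R = True.
  then (!C || P || !R || V) forces V = True.
Set W = True.
Set K = True.
  then (!C || !H || !K) forces H = False.
  then (!K || Q) forces Q = True.
  then (N || P || !Q) forces N = True.
All clauses satisfied.

P: False, R: True, W: True, K: True, V: True, C: True, D: False, H: False, N: True, Q: True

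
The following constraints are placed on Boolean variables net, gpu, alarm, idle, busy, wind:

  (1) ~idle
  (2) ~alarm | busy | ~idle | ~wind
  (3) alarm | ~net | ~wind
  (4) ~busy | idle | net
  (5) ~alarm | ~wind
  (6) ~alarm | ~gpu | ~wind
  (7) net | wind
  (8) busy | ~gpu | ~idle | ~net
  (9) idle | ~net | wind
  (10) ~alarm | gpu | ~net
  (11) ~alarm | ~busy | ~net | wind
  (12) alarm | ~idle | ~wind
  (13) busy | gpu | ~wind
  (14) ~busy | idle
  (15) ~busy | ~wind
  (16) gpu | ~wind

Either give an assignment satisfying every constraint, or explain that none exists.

Unit clause (~idle) forces idle = False.
In (~busy | idle) only ~busy is left, so busy = False.
Try net = True:
  (idle | ~net | wind) forces wind = True.
  (alarm | ~net | ~wind) forces alarm = True.
  clause (~alarm | ~wind) is falsified — backtrack.
So net = False.
  then (net | wind) forces wind = True.
  then (busy | gpu | ~wind) forces gpu = True.
  then (~alarm | ~wind) forces alarm = False.
All clauses satisfied.

net = False, gpu = True, alarm = False, idle = False, busy = False, wind = True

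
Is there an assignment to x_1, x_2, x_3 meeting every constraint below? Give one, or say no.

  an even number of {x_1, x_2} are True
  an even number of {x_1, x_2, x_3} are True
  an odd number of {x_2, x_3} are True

x_1: True; x_2: True; x_3: False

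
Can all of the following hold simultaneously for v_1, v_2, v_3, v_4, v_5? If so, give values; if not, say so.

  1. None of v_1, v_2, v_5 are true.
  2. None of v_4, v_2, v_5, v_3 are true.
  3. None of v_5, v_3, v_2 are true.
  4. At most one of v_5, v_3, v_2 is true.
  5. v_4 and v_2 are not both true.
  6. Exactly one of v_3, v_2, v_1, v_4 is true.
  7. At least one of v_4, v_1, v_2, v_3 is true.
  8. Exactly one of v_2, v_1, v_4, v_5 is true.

The formula is unsatisfiable.

Case v_1 = True:
  Constraint (1) is violated (v_1=T) — contradiction.
Case v_1 = False:
  (1) forces v_2 = False.
  (1) forces v_5 = False.
  (2) forces v_4 = False.
  Constraint (8) is violated (v_2=F, v_1=F, v_4=F, v_5=F) — contradiction.
Both cases fail — unsatisfiable.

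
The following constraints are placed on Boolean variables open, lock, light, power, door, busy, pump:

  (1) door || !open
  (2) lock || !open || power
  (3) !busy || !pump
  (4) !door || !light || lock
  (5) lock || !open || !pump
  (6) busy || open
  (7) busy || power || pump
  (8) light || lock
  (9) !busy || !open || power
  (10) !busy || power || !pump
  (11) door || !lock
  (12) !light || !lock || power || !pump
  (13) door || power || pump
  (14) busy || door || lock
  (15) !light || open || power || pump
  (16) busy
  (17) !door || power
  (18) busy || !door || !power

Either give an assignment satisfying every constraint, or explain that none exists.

open: False, lock: True, light: False, power: True, door: True, busy: True, pump: False

Unit clause (busy) forces busy = True.
In (!busy || !pump) only !pump is left, so pump = False.
Set open = False.
Set lock = True.
  then (door || !lock) forces door = True.
  then (!door || power) forces power = True.
Set light = False.
All clauses satisfied.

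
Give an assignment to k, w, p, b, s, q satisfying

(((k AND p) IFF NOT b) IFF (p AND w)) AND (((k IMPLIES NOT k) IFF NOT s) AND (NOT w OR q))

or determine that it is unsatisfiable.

k = False; w = False; p = False; b = False; s = False; q = True

  ((k AND p) IFF NOT b) IFF (p AND w) = True
    (k AND p) IFF NOT b = False
      k AND p = False
      NOT b = True
    p AND w = False
  ((k IMPLIES NOT k) IFF NOT s) AND (NOT w OR q) = True
    (k IMPLIES NOT k) IFF NOT s = True
      k IMPLIES NOT k = True
        NOT k = True
      NOT s = True
    NOT w OR q = True
      NOT w = True
Both conjuncts True, so the formula holds.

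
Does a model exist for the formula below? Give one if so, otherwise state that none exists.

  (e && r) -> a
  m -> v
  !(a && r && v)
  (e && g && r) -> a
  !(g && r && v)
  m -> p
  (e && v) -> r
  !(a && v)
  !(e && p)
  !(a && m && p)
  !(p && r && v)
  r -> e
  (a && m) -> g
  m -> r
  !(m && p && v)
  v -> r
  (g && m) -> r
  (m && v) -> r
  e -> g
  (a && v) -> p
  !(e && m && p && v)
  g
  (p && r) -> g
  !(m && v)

Unit clause (g) forces g = True.
Set e = False.
  then (e || !r) forces r = False.
  then (!m || r) forces m = False.
  then (r || !v) forces v = False.
Set a = False.
Set p = True.
All clauses satisfied.

e = False, r = False, a = False, g = True, m = False, v = False, p = True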